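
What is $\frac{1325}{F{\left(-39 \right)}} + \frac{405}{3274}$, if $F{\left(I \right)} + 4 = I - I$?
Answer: $- \frac{2168215}{6548} \approx -331.13$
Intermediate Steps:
$F{\left(I \right)} = -4$ ($F{\left(I \right)} = -4 + \left(I - I\right) = -4 + 0 = -4$)
$\frac{1325}{F{\left(-39 \right)}} + \frac{405}{3274} = \frac{1325}{-4} + \frac{405}{3274} = 1325 \left(- \frac{1}{4}\right) + 405 \cdot \frac{1}{3274} = - \frac{1325}{4} + \frac{405}{3274} = - \frac{2168215}{6548}$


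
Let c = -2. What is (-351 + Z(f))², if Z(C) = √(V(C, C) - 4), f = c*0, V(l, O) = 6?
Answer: (351 - √2)² ≈ 1.2221e+5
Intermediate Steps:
f = 0 (f = -2*0 = 0)
Z(C) = √2 (Z(C) = √(6 - 4) = √2)
(-351 + Z(f))² = (-351 + √2)²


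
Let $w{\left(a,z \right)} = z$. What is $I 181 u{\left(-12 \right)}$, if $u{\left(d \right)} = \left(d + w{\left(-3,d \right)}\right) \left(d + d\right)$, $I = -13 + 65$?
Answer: $5421312$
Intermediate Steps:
$I = 52$
$u{\left(d \right)} = 4 d^{2}$ ($u{\left(d \right)} = \left(d + d\right) \left(d + d\right) = 2 d 2 d = 4 d^{2}$)
$I 181 u{\left(-12 \right)} = 52 \cdot 181 \cdot 4 \left(-12\right)^{2} = 9412 \cdot 4 \cdot 144 = 9412 \cdot 576 = 5421312$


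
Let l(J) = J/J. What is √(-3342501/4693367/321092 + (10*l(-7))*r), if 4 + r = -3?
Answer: I*√811091749504583824057579/107643042626 ≈ 8.3666*I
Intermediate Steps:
r = -7 (r = -4 - 3 = -7)
l(J) = 1
√(-3342501/4693367/321092 + (10*l(-7))*r) = √(-3342501/4693367/321092 + (10*1)*(-7)) = √(-3342501*1/4693367*(1/321092) + 10*(-7)) = √(-3342501/4693367*1/321092 - 70) = √(-3342501/1507002596764 - 70) = √(-105490185115981/1507002596764) = I*√811091749504583824057579/107643042626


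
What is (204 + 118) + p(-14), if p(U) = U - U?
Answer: 322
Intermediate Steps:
p(U) = 0
(204 + 118) + p(-14) = (204 + 118) + 0 = 322 + 0 = 322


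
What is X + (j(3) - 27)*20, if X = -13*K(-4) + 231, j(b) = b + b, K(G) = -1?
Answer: -176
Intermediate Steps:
j(b) = 2*b
X = 244 (X = -13*(-1) + 231 = 13 + 231 = 244)
X + (j(3) - 27)*20 = 244 + (2*3 - 27)*20 = 244 + (6 - 27)*20 = 244 - 21*20 = 244 - 420 = -176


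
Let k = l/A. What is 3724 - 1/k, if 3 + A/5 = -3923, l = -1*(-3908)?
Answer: 7286511/1954 ≈ 3729.0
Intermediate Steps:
l = 3908
A = -19630 (A = -15 + 5*(-3923) = -15 - 19615 = -19630)
k = -1954/9815 (k = 3908/(-19630) = 3908*(-1/19630) = -1954/9815 ≈ -0.19908)
3724 - 1/k = 3724 - 1/(-1954/9815) = 3724 - 1*(-9815/1954) = 3724 + 9815/1954 = 7286511/1954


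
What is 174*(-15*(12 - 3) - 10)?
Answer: -25230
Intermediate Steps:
174*(-15*(12 - 3) - 10) = 174*(-15*9 - 10) = 174*(-135 - 10) = 174*(-145) = -25230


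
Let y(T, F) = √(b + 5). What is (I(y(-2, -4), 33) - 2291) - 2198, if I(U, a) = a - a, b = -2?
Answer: -4489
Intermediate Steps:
y(T, F) = √3 (y(T, F) = √(-2 + 5) = √3)
I(U, a) = 0
(I(y(-2, -4), 33) - 2291) - 2198 = (0 - 2291) - 2198 = -2291 - 2198 = -4489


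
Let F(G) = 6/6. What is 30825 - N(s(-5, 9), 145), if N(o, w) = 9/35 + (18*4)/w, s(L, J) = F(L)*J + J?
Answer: 6257322/203 ≈ 30824.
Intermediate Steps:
F(G) = 1 (F(G) = 6*(1/6) = 1)
s(L, J) = 2*J (s(L, J) = 1*J + J = J + J = 2*J)
N(o, w) = 9/35 + 72/w (N(o, w) = 9*(1/35) + 72/w = 9/35 + 72/w)
30825 - N(s(-5, 9), 145) = 30825 - (9/35 + 72/145) = 30825 - 1*153/203 = 30825 - 153/203 = 6257322/203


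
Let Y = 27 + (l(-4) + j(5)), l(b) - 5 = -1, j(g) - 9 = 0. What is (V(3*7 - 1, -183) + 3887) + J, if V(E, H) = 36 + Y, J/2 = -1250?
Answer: 1463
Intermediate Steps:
J = -2500 (J = 2*(-1250) = -2500)
j(g) = 9 (j(g) = 9 + 0 = 9)
l(b) = 4 (l(b) = 5 - 1 = 4)
Y = 40 (Y = 27 + (4 + 9) = 27 + 13 = 40)
V(E, H) = 76 (V(E, H) = 36 + 40 = 76)
(V(3*7 - 1, -183) + 3887) + J = (76 + 3887) - 2500 = 3963 - 2500 = 1463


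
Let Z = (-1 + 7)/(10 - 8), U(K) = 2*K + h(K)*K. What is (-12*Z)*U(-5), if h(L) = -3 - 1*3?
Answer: -720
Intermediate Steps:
h(L) = -6 (h(L) = -3 - 3 = -6)
U(K) = -4*K (U(K) = 2*K - 6*K = -4*K)
Z = 3 (Z = 6/2 = 6*(1/2) = 3)
(-12*Z)*U(-5) = (-12*3)*(-4*(-5)) = -36*20 = -720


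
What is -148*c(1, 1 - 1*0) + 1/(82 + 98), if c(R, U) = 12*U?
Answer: -319679/180 ≈ -1776.0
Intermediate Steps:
-148*c(1, 1 - 1*0) + 1/(82 + 98) = -1776*(1 - 1*0) + 1/(82 + 98) = -1776*(1 + 0) + 1/180 = -1776 + 1/180 = -319679/180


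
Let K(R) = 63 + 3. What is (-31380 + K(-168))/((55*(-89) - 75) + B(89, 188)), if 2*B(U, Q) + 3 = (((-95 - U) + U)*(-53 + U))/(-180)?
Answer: 5219/827 ≈ 6.3108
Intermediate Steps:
K(R) = 66
B(U, Q) = -1115/72 + 19*U/72 (B(U, Q) = -3/2 + ((((-95 - U) + U)*(-53 + U))/(-180))/2 = -3/2 + (-95*(-53 + U)*(-1/180))/2 = -3/2 + ((5035 - 95*U)*(-1/180))/2 = -3/2 + (-1007/36 + 19*U/36)/2 = -3/2 + (-1007/72 + 19*U/72) = -1115/72 + 19*U/72)
(-31380 + K(-168))/((55*(-89) - 75) + B(89, 188)) = (-31380 + 66)/((55*(-89) - 75) + (-1115/72 + (19/72)*89)) = -31314/((-4895 - 75) + (-1115/72 + 1691/72)) = -31314/(-4970 + 8) = -31314/(-4962) = -31314*(-1/4962) = 5219/827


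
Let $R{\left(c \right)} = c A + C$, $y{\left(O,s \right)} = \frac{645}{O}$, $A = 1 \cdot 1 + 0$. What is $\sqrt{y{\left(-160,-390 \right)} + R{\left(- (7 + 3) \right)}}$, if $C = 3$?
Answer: $\frac{i \sqrt{706}}{8} \approx 3.3213 i$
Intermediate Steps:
$A = 1$ ($A = 1 + 0 = 1$)
$R{\left(c \right)} = 3 + c$ ($R{\left(c \right)} = c 1 + 3 = c + 3 = 3 + c$)
$\sqrt{y{\left(-160,-390 \right)} + R{\left(- (7 + 3) \right)}} = \sqrt{\frac{645}{-160} + \left(3 - \left(7 + 3\right)\right)} = \sqrt{645 \left(- \frac{1}{160}\right) + \left(3 - 10\right)} = \sqrt{- \frac{129}{32} + \left(3 - 10\right)} = \sqrt{- \frac{129}{32} - 7} = \sqrt{- \frac{353}{32}} = \frac{i \sqrt{706}}{8}$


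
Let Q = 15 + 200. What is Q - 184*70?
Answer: -12665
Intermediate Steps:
Q = 215
Q - 184*70 = 215 - 184*70 = 215 - 12880 = -12665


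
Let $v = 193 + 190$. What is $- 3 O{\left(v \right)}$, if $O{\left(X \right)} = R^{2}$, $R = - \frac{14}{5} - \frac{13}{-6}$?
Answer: $- \frac{361}{300} \approx -1.2033$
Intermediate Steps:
$v = 383$
$R = - \frac{19}{30}$ ($R = \left(-14\right) \frac{1}{5} - - \frac{13}{6} = - \frac{14}{5} + \frac{13}{6} = - \frac{19}{30} \approx -0.63333$)
$O{\left(X \right)} = \frac{361}{900}$ ($O{\left(X \right)} = \left(- \frac{19}{30}\right)^{2} = \frac{361}{900}$)
$- 3 O{\left(v \right)} = \left(-3\right) \frac{361}{900} = - \frac{361}{300}$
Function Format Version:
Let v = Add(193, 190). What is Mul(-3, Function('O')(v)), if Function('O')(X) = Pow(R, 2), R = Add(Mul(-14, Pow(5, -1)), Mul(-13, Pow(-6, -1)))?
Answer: Rational(-361, 300) ≈ -1.2033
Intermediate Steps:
v = 383
R = Rational(-19, 30) (R = Add(Mul(-14, Rational(1, 5)), Mul(-13, Rational(-1, 6))) = Add(Rational(-14, 5), Rational(13, 6)) = Rational(-19, 30) ≈ -0.63333)
Function('O')(X) = Rational(361, 900) (Function('O')(X) = Pow(Rational(-19, 30), 2) = Rational(361, 900))
Mul(-3, Function('O')(v)) = Mul(-3, Rational(361, 900)) = Rational(-361, 300)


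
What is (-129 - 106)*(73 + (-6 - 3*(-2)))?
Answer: -17155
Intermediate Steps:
(-129 - 106)*(73 + (-6 - 3*(-2))) = -235*(73 + (-6 + 6)) = -235*(73 + 0) = -235*73 = -17155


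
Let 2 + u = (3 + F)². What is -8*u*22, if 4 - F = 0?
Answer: -8272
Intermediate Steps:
F = 4 (F = 4 - 1*0 = 4 + 0 = 4)
u = 47 (u = -2 + (3 + 4)² = -2 + 7² = -2 + 49 = 47)
-8*u*22 = -8*47*22 = -376*22 = -8272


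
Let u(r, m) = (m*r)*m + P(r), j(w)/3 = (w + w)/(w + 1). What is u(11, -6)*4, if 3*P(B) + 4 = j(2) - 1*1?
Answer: 4748/3 ≈ 1582.7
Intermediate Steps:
j(w) = 6*w/(1 + w) (j(w) = 3*((w + w)/(w + 1)) = 3*((2*w)/(1 + w)) = 3*(2*w/(1 + w)) = 6*w/(1 + w))
P(B) = -⅓ (P(B) = -4/3 + (6*2/(1 + 2) - 1*1)/3 = -4/3 + (6*2/3 - 1)/3 = -4/3 + (6*2*(⅓) - 1)/3 = -4/3 + (4 - 1)/3 = -4/3 + (⅓)*3 = -4/3 + 1 = -⅓)
u(r, m) = -⅓ + r*m² (u(r, m) = (m*r)*m - ⅓ = r*m² - ⅓ = -⅓ + r*m²)
u(11, -6)*4 = (-⅓ + 11*(-6)²)*4 = (-⅓ + 11*36)*4 = (-⅓ + 396)*4 = (1187/3)*4 = 4748/3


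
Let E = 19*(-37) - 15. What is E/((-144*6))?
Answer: 359/432 ≈ 0.83102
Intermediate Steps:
E = -718 (E = -703 - 15 = -718)
E/((-144*6)) = -718/((-144*6)) = -718/(-864) = -718*(-1/864) = 359/432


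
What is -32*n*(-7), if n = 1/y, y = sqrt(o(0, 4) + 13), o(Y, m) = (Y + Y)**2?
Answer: 224*sqrt(13)/13 ≈ 62.126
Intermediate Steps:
o(Y, m) = 4*Y**2 (o(Y, m) = (2*Y)**2 = 4*Y**2)
y = sqrt(13) (y = sqrt(4*0**2 + 13) = sqrt(4*0 + 13) = sqrt(0 + 13) = sqrt(13) ≈ 3.6056)
n = sqrt(13)/13 (n = 1/(sqrt(13)) = sqrt(13)/13 ≈ 0.27735)
-32*n*(-7) = -32*sqrt(13)/13*(-7) = 224*sqrt(13)/13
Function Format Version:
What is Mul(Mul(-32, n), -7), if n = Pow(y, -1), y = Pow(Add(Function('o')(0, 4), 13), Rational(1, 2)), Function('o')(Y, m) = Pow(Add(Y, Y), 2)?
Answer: Mul(Rational(224, 13), Pow(13, Rational(1, 2))) ≈ 62.126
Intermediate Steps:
Function('o')(Y, m) = Mul(4, Pow(Y, 2)) (Function('o')(Y, m) = Pow(Mul(2, Y), 2) = Mul(4, Pow(Y, 2)))
y = Pow(13, Rational(1, 2)) (y = Pow(Add(Mul(4, Pow(0, 2)), 13), Rational(1, 2)) = Pow(Add(Mul(4, 0), 13), Rational(1, 2)) = Pow(Add(0, 13), Rational(1, 2)) = Pow(13, Rational(1, 2)) ≈ 3.6056)
n = Mul(Rational(1, 13), Pow(13, Rational(1, 2))) (n = Pow(Pow(13, Rational(1, 2)), -1) = Mul(Rational(1, 13), Pow(13, Rational(1, 2))) ≈ 0.27735)
Mul(Mul(-32, n), -7) = Mul(Mul(-32, Mul(Rational(1, 13), Pow(13, Rational(1, 2)))), -7) = Mul(Mul(Rational(-32, 13), Pow(13, Rational(1, 2))), -7) = Mul(Rational(224, 13), Pow(13, Rational(1, 2)))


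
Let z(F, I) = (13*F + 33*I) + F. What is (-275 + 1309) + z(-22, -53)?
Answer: -1023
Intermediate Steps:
z(F, I) = 14*F + 33*I
(-275 + 1309) + z(-22, -53) = (-275 + 1309) + (14*(-22) + 33*(-53)) = 1034 + (-308 - 1749) = 1034 - 2057 = -1023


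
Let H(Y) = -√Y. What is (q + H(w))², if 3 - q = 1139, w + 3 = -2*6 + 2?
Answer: (1136 + I*√13)² ≈ 1.2905e+6 + 8192.0*I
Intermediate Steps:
w = -13 (w = -3 + (-2*6 + 2) = -3 + (-12 + 2) = -3 - 10 = -13)
q = -1136 (q = 3 - 1*1139 = 3 - 1139 = -1136)
(q + H(w))² = (-1136 - √(-13))² = (-1136 - I*√13)²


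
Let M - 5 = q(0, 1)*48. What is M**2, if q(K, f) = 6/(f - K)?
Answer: 85849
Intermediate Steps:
M = 293 (M = 5 + (6/(1 - 1*0))*48 = 5 + (6/(1 + 0))*48 = 5 + (6/1)*48 = 5 + (6*1)*48 = 5 + 6*48 = 5 + 288 = 293)
M**2 = 293**2 = 85849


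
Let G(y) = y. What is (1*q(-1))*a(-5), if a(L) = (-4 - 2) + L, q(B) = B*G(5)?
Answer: 55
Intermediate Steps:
q(B) = 5*B (q(B) = B*5 = 5*B)
a(L) = -6 + L
(1*q(-1))*a(-5) = (1*(5*(-1)))*(-6 - 5) = (1*(-5))*(-11) = -5*(-11) = 55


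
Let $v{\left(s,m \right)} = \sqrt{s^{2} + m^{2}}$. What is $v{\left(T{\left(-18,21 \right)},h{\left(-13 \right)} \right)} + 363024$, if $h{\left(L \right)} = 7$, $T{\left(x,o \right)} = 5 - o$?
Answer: $363024 + \sqrt{305} \approx 3.6304 \cdot 10^{5}$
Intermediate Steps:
$v{\left(s,m \right)} = \sqrt{m^{2} + s^{2}}$
$v{\left(T{\left(-18,21 \right)},h{\left(-13 \right)} \right)} + 363024 = \sqrt{7^{2} + \left(5 - 21\right)^{2}} + 363024 = \sqrt{49 + \left(5 - 21\right)^{2}} + 363024 = \sqrt{49 + \left(-16\right)^{2}} + 363024 = \sqrt{49 + 256} + 363024 = \sqrt{305} + 363024 = 363024 + \sqrt{305}$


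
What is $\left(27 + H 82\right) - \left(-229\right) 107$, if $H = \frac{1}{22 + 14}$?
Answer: $\frac{441581}{18} \approx 24532.0$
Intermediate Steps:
$H = \frac{1}{36} \approx 0.027778$
$\left(27 + H 82\right) - \left(-229\right) 107 = \left(27 + \frac{1}{36} \cdot 82\right) - \left(-229\right) 107 = \left(27 + \frac{41}{18}\right) - -24503 = \frac{527}{18} + 24503 = \frac{441581}{18}$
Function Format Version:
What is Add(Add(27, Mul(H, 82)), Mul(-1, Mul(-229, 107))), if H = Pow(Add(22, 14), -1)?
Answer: Rational(441581, 18) ≈ 24532.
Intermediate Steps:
H = Rational(1, 36) (H = Pow(36, -1) = Rational(1, 36) ≈ 0.027778)
Add(Add(27, Mul(H, 82)), Mul(-1, Mul(-229, 107))) = Add(Add(27, Mul(Rational(1, 36), 82)), Mul(-1, Mul(-229, 107))) = Add(Add(27, Rational(41, 18)), Mul(-1, -24503)) = Add(Rational(527, 18), 24503) = Rational(441581, 18)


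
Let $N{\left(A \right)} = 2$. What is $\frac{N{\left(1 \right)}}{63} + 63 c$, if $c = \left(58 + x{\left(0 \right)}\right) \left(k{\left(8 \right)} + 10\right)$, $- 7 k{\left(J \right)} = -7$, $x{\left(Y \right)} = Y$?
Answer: $\frac{2532224}{63} \approx 40194.0$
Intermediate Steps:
$k{\left(J \right)} = 1$ ($k{\left(J \right)} = \left(- \frac{1}{7}\right) \left(-7\right) = 1$)
$c = 638$ ($c = \left(58 + 0\right) \left(1 + 10\right) = 58 \cdot 11 = 638$)
$\frac{N{\left(1 \right)}}{63} + 63 c = \frac{2}{63} + 63 \cdot 638 = 2 \cdot \frac{1}{63} + 40194 = \frac{2}{63} + 40194 = \frac{2532224}{63}$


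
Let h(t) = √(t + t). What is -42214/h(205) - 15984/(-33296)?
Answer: 999/2081 - 21107*√410/205 ≈ -2084.3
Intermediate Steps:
h(t) = √2*√t (h(t) = √(2*t) = √2*√t)
-42214/h(205) - 15984/(-33296) = -42214*√410/410 - 15984/(-33296) = -42214*√410/410 - 15984*(-1/33296) = -21107*√410/205 + 999/2081 = 999/2081 - 21107*√410/205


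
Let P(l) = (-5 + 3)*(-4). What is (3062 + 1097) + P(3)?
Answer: 4167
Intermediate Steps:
P(l) = 8 (P(l) = -2*(-4) = 8)
(3062 + 1097) + P(3) = (3062 + 1097) + 8 = 4159 + 8 = 4167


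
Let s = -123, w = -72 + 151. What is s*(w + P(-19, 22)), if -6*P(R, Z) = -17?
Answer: -20131/2 ≈ -10066.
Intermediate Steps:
P(R, Z) = 17/6 (P(R, Z) = -⅙*(-17) = 17/6)
w = 79
s*(w + P(-19, 22)) = -123*(79 + 17/6) = -123*491/6 = -20131/2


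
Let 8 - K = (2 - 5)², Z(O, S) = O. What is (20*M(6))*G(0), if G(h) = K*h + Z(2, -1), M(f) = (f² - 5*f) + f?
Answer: 480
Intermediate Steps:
M(f) = f² - 4*f
K = -1 (K = 8 - (2 - 5)² = 8 - 1*(-3)² = 8 - 1*9 = 8 - 9 = -1)
G(h) = 2 - h (G(h) = -h + 2 = 2 - h)
(20*M(6))*G(0) = (20*(6*(-4 + 6)))*(2 - 1*0) = (20*(6*2))*(2 + 0) = (20*12)*2 = 240*2 = 480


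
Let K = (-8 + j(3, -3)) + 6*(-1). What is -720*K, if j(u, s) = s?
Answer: 12240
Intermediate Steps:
K = -17 (K = (-8 - 3) + 6*(-1) = -11 - 6 = -17)
-720*K = -720*(-17) = 12240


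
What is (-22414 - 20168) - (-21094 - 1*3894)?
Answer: -17594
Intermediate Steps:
(-22414 - 20168) - (-21094 - 1*3894) = -42582 - (-21094 - 3894) = -42582 - 1*(-24988) = -42582 + 24988 = -17594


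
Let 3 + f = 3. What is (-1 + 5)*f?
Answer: 0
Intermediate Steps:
f = 0 (f = -3 + 3 = 0)
(-1 + 5)*f = (-1 + 5)*0 = 4*0 = 0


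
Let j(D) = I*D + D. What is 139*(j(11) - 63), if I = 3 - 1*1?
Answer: -4170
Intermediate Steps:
I = 2 (I = 3 - 1 = 2)
j(D) = 3*D (j(D) = 2*D + D = 3*D)
139*(j(11) - 63) = 139*(3*11 - 63) = 139*(33 - 63) = 139*(-30) = -4170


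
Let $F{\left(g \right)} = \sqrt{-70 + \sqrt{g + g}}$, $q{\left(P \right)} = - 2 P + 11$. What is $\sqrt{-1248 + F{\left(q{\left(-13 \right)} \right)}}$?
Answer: $\sqrt{-1248 + \sqrt{-70 + \sqrt{74}}} \approx 0.1109 + 35.327 i$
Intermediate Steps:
$q{\left(P \right)} = 11 - 2 P$
$F{\left(g \right)} = \sqrt{-70 + \sqrt{2} \sqrt{g}}$ ($F{\left(g \right)} = \sqrt{-70 + \sqrt{2 g}} = \sqrt{-70 + \sqrt{2} \sqrt{g}}$)
$\sqrt{-1248 + F{\left(q{\left(-13 \right)} \right)}} = \sqrt{-1248 + \sqrt{-70 + \sqrt{2} \sqrt{11 - -26}}} = \sqrt{-1248 + \sqrt{-70 + \sqrt{2} \sqrt{11 + 26}}} = \sqrt{-1248 + \sqrt{-70 + \sqrt{2} \sqrt{37}}} = \sqrt{-1248 + \sqrt{-70 + \sqrt{74}}}$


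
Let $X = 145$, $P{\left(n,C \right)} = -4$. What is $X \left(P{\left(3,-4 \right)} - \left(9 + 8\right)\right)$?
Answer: $-3045$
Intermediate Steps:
$X \left(P{\left(3,-4 \right)} - \left(9 + 8\right)\right) = 145 \left(-4 - \left(9 + 8\right)\right) = 145 \left(-4 - 17\right) = 145 \left(-21\right) = -3045$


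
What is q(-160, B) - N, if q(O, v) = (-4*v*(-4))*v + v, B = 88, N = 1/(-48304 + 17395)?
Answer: 3832468729/30909 ≈ 1.2399e+5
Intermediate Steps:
N = -1/30909 (N = 1/(-30909) = -1/30909 ≈ -3.2353e-5)
q(O, v) = v + 16*v² (q(O, v) = (16*v)*v + v = 16*v² + v = v + 16*v²)
q(-160, B) - N = 88*(1 + 16*88) - 1*(-1/30909) = 88*(1 + 1408) + 1/30909 = 88*1409 + 1/30909 = 123992 + 1/30909 = 3832468729/30909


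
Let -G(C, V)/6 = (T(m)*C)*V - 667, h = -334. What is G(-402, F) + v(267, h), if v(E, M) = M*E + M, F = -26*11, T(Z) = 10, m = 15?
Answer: -6983830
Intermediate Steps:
F = -286
G(C, V) = 4002 - 60*C*V (G(C, V) = -6*((10*C)*V - 667) = -6*(10*C*V - 667) = -6*(-667 + 10*C*V) = 4002 - 60*C*V)
v(E, M) = M + E*M (v(E, M) = E*M + M = M + E*M)
G(-402, F) + v(267, h) = (4002 - 60*(-402)*(-286)) - 334*(1 + 267) = (4002 - 6898320) - 334*268 = -6894318 - 89512 = -6983830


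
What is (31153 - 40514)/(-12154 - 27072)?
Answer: 851/3566 ≈ 0.23864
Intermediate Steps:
(31153 - 40514)/(-12154 - 27072) = -9361/(-39226) = -9361*(-1/39226) = 851/3566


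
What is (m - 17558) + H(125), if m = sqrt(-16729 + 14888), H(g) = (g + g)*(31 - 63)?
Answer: -25558 + I*sqrt(1841) ≈ -25558.0 + 42.907*I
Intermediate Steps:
H(g) = -64*g (H(g) = (2*g)*(-32) = -64*g)
m = I*sqrt(1841) (m = sqrt(-1841) = I*sqrt(1841) ≈ 42.907*I)
(m - 17558) + H(125) = (I*sqrt(1841) - 17558) - 64*125 = (-17558 + I*sqrt(1841)) - 8000 = -25558 + I*sqrt(1841)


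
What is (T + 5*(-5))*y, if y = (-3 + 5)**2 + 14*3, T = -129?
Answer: -7084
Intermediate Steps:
y = 46 (y = 2**2 + 42 = 4 + 42 = 46)
(T + 5*(-5))*y = (-129 + 5*(-5))*46 = (-129 - 25)*46 = -154*46 = -7084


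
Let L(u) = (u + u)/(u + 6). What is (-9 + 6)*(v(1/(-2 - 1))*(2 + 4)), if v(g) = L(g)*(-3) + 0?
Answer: -108/17 ≈ -6.3529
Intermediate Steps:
L(u) = 2*u/(6 + u) (L(u) = (2*u)/(6 + u) = 2*u/(6 + u))
v(g) = -6*g/(6 + g) (v(g) = (2*g/(6 + g))*(-3) + 0 = -6*g/(6 + g) + 0 = -6*g/(6 + g))
(-9 + 6)*(v(1/(-2 - 1))*(2 + 4)) = (-9 + 6)*((-6/((-2 - 1)*(6 + 1/(-2 - 1))))*(2 + 4)) = -3*(-6/(-3*(6 + 1/(-3))))*6 = -3*(-6*(-1/3)/(6 - 1/3))*6 = -3*(-6*(-1/3)/17/3)*6 = -3*(-6*(-1/3)*3/17)*6 = -18*6/17 = -3*36/17 = -108/17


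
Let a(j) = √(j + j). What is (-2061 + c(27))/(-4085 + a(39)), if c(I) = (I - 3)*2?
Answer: 8223105/16687147 + 2013*√78/16687147 ≈ 0.49385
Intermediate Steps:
c(I) = -6 + 2*I (c(I) = (-3 + I)*2 = -6 + 2*I)
a(j) = √2*√j (a(j) = √(2*j) = √2*√j)
(-2061 + c(27))/(-4085 + a(39)) = (-2061 + (-6 + 2*27))/(-4085 + √2*√39) = (-2061 + (-6 + 54))/(-4085 + √78) = (-2061 + 48)/(-4085 + √78) = -2013/(-4085 + √78)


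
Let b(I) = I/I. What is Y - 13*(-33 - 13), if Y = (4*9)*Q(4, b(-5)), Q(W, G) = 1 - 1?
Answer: 598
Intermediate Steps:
b(I) = 1
Q(W, G) = 0
Y = 0 (Y = (4*9)*0 = 36*0 = 0)
Y - 13*(-33 - 13) = 0 - 13*(-33 - 13) = 0 - 13*(-46) = 0 - 1*(-598) = 0 + 598 = 598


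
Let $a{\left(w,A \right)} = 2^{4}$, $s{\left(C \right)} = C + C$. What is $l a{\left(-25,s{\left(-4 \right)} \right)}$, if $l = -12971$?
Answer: $-207536$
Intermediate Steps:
$s{\left(C \right)} = 2 C$
$a{\left(w,A \right)} = 16$
$l a{\left(-25,s{\left(-4 \right)} \right)} = \left(-12971\right) 16 = -207536$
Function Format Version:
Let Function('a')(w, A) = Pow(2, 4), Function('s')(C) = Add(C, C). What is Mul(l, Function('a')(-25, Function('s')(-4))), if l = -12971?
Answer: -207536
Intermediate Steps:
Function('s')(C) = Mul(2, C)
Function('a')(w, A) = 16
Mul(l, Function('a')(-25, Function('s')(-4))) = Mul(-12971, 16) = -207536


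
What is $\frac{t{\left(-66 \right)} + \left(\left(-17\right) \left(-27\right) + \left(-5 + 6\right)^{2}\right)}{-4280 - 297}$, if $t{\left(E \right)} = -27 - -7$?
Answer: $- \frac{440}{4577} \approx -0.096133$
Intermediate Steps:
$t{\left(E \right)} = -20$ ($t{\left(E \right)} = -27 + 7 = -20$)
$\frac{t{\left(-66 \right)} + \left(\left(-17\right) \left(-27\right) + \left(-5 + 6\right)^{2}\right)}{-4280 - 297} = \frac{-20 + \left(\left(-17\right) \left(-27\right) + \left(-5 + 6\right)^{2}\right)}{-4280 - 297} = \frac{-20 + \left(459 + 1^{2}\right)}{-4577} = \left(-20 + \left(459 + 1\right)\right) \left(- \frac{1}{4577}\right) = \left(-20 + 460\right) \left(- \frac{1}{4577}\right) = 440 \left(- \frac{1}{4577}\right) = - \frac{440}{4577}$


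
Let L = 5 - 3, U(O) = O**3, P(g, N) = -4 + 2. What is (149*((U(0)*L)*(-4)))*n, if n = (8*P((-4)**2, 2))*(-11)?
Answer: 0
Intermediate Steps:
P(g, N) = -2
L = 2
n = 176 (n = (8*(-2))*(-11) = -16*(-11) = 176)
(149*((U(0)*L)*(-4)))*n = (149*((0**3*2)*(-4)))*176 = (149*((0*2)*(-4)))*176 = (149*(0*(-4)))*176 = (149*0)*176 = 0*176 = 0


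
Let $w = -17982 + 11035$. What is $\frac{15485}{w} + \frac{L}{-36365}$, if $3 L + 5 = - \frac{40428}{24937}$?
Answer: $- \frac{42125826662264}{18899327498205} \approx -2.229$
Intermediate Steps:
$L = - \frac{165113}{74811}$ ($L = - \frac{5}{3} + \frac{\left(-40428\right) \frac{1}{24937}}{3} = - \frac{5}{3} + \frac{1}{3} \left(- \frac{40428}{24937}\right) = - \frac{5}{3} - \frac{13476}{24937} = - \frac{165113}{74811} \approx -2.2071$)
$w = -6947$
$\frac{15485}{w} + \frac{L}{-36365} = \frac{15485}{-6947} - \frac{165113}{74811 \left(-36365\right)} = 15485 \left(- \frac{1}{6947}\right) - - \frac{165113}{2720502015} = - \frac{15485}{6947} + \frac{165113}{2720502015} = - \frac{42125826662264}{18899327498205}$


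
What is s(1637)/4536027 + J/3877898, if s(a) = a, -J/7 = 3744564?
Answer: -59445877865785/8795125015623 ≈ -6.7590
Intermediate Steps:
J = -26211948 (J = -7*3744564 = -26211948)
s(1637)/4536027 + J/3877898 = 1637/4536027 - 26211948/3877898 = 1637*(1/4536027) - 26211948*1/3877898 = 1637/4536027 - 13105974/1938949 = -59445877865785/8795125015623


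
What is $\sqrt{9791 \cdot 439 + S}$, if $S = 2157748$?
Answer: $3 \sqrt{717333} \approx 2540.9$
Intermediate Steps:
$\sqrt{9791 \cdot 439 + S} = \sqrt{9791 \cdot 439 + 2157748} = \sqrt{4298249 + 2157748} = \sqrt{6455997} = 3 \sqrt{717333}$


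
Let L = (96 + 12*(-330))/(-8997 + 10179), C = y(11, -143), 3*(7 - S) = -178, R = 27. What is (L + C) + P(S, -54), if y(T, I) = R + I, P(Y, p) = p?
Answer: -34134/197 ≈ -173.27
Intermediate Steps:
S = 199/3 (S = 7 - ⅓*(-178) = 7 + 178/3 = 199/3 ≈ 66.333)
y(T, I) = 27 + I
C = -116 (C = 27 - 143 = -116)
L = -644/197 (L = (96 - 3960)/1182 = -3864*1/1182 = -644/197 ≈ -3.2690)
(L + C) + P(S, -54) = (-644/197 - 116) - 54 = -23496/197 - 54 = -34134/197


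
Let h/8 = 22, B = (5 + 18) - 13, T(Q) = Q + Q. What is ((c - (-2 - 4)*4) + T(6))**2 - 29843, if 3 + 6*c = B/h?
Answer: -7968225911/278784 ≈ -28582.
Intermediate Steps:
T(Q) = 2*Q
B = 10 (B = 23 - 13 = 10)
h = 176 (h = 8*22 = 176)
c = -259/528 (c = -1/2 + (10/176)/6 = -1/2 + (10*(1/176))/6 = -1/2 + (1/6)*(5/88) = -1/2 + 5/528 = -259/528 ≈ -0.49053)
((c - (-2 - 4)*4) + T(6))**2 - 29843 = ((-259/528 - (-2 - 4)*4) + 2*6)**2 - 29843 = ((-259/528 - (-6)*4) + 12)**2 - 29843 = ((-259/528 - 1*(-24)) + 12)**2 - 29843 = ((-259/528 + 24) + 12)**2 - 29843 = (12413/528 + 12)**2 - 29843 = (18749/528)**2 - 29843 = 351525001/278784 - 29843 = -7968225911/278784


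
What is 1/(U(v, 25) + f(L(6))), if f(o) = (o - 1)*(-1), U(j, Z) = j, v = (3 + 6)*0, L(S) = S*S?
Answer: -1/35 ≈ -0.028571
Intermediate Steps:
L(S) = S²
v = 0 (v = 9*0 = 0)
f(o) = 1 - o (f(o) = (-1 + o)*(-1) = 1 - o)
1/(U(v, 25) + f(L(6))) = 1/(0 + (1 - 1*6²)) = 1/(0 + (1 - 1*36)) = 1/(0 + (1 - 36)) = 1/(0 - 35) = 1/(-35) = -1/35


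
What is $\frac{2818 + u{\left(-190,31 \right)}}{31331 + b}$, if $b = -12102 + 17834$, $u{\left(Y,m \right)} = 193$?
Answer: $\frac{3011}{37063} \approx 0.08124$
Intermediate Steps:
$b = 5732$
$\frac{2818 + u{\left(-190,31 \right)}}{31331 + b} = \frac{2818 + 193}{31331 + 5732} = \frac{3011}{37063}$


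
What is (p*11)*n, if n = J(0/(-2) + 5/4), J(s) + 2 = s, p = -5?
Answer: 165/4 ≈ 41.250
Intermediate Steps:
J(s) = -2 + s
n = -¾ (n = -2 + (0/(-2) + 5/4) = -2 + (0*(-½) + 5*(¼)) = -2 + (0 + 5/4) = -2 + 5/4 = -¾ ≈ -0.75000)
(p*11)*n = -5*11*(-¾) = -55*(-¾) = 165/4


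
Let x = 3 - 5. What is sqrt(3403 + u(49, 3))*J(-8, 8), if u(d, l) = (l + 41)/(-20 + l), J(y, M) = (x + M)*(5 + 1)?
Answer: 108*sqrt(109191)/17 ≈ 2099.3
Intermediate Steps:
x = -2
J(y, M) = -12 + 6*M (J(y, M) = (-2 + M)*(5 + 1) = (-2 + M)*6 = -12 + 6*M)
u(d, l) = (41 + l)/(-20 + l)
sqrt(3403 + u(49, 3))*J(-8, 8) = sqrt(3403 + (41 + 3)/(-20 + 3))*(-12 + 6*8) = sqrt(3403 + 44/(-17))*(-12 + 48) = sqrt(3403 - 1/17*44)*36 = sqrt(3403 - 44/17)*36 = sqrt(57807/17)*36 = (3*sqrt(109191)/17)*36 = 108*sqrt(109191)/17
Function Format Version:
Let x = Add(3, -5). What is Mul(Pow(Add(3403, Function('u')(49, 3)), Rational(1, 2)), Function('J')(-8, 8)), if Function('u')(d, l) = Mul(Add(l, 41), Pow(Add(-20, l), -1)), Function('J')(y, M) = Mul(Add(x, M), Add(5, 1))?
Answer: Mul(Rational(108, 17), Pow(109191, Rational(1, 2))) ≈ 2099.3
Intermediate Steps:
x = -2
Function('J')(y, M) = Add(-12, Mul(6, M)) (Function('J')(y, M) = Mul(Add(-2, M), Add(5, 1)) = Mul(Add(-2, M), 6) = Add(-12, Mul(6, M)))
Function('u')(d, l) = Mul(Pow(Add(-20, l), -1), Add(41, l)) (Function('u')(d, l) = Mul(Add(41, l), Pow(Add(-20, l), -1)) = Mul(Pow(Add(-20, l), -1), Add(41, l)))
Mul(Pow(Add(3403, Function('u')(49, 3)), Rational(1, 2)), Function('J')(-8, 8)) = Mul(Pow(Add(3403, Mul(Pow(Add(-20, 3), -1), Add(41, 3))), Rational(1, 2)), Add(-12, Mul(6, 8))) = Mul(Pow(Add(3403, Mul(Pow(-17, -1), 44)), Rational(1, 2)), Add(-12, 48)) = Mul(Pow(Add(3403, Mul(Rational(-1, 17), 44)), Rational(1, 2)), 36) = Mul(Pow(Add(3403, Rational(-44, 17)), Rational(1, 2)), 36) = Mul(Pow(Rational(57807, 17), Rational(1, 2)), 36) = Mul(Mul(Rational(3, 17), Pow(109191, Rational(1, 2))), 36) = Mul(Rational(108, 17), Pow(109191, Rational(1, 2)))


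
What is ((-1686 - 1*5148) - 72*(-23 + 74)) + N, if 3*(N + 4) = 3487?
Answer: -28043/3 ≈ -9347.7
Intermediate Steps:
N = 3475/3 (N = -4 + (⅓)*3487 = -4 + 3487/3 = 3475/3 ≈ 1158.3)
((-1686 - 1*5148) - 72*(-23 + 74)) + N = ((-1686 - 1*5148) - 72*(-23 + 74)) + 3475/3 = ((-1686 - 5148) - 72*51) + 3475/3 = (-6834 - 3672) + 3475/3 = -10506 + 3475/3 = -28043/3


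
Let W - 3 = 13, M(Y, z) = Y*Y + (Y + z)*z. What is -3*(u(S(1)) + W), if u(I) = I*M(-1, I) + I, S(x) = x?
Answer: -54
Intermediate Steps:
M(Y, z) = Y² + z*(Y + z)
W = 16 (W = 3 + 13 = 16)
u(I) = I + I*(1 + I² - I) (u(I) = I*((-1)² + I² - I) + I = I*(1 + I² - I) + I = I + I*(1 + I² - I))
-3*(u(S(1)) + W) = -3*(1*(2 + 1² - 1*1) + 16) = -3*(1*(2 + 1 - 1) + 16) = -3*(1*2 + 16) = -3*(2 + 16) = -3*18 = -54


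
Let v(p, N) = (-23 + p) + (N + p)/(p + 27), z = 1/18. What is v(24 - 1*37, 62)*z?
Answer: -65/36 ≈ -1.8056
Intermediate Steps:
z = 1/18 ≈ 0.055556
v(p, N) = -23 + p + (N + p)/(27 + p) (v(p, N) = (-23 + p) + (N + p)/(27 + p) = -23 + p + (N + p)/(27 + p))
v(24 - 1*37, 62)*z = ((-621 + 62 + (24 - 1*37)**2 + 5*(24 - 1*37))/(27 + (24 - 1*37)))*(1/18) = ((-621 + 62 + (24 - 37)**2 + 5*(24 - 37))/(27 + (24 - 37)))*(1/18) = ((-621 + 62 + (-13)**2 + 5*(-13))/(27 - 13))*(1/18) = ((-621 + 62 + 169 - 65)/14)*(1/18) = ((1/14)*(-455))*(1/18) = -65/2*1/18 = -65/36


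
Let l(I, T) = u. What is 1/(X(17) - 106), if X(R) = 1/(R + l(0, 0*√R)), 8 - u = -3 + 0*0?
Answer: -28/2967 ≈ -0.0094371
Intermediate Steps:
u = 11 (u = 8 - (-3 + 0*0) = 8 - (-3 + 0) = 8 - 1*(-3) = 8 + 3 = 11)
l(I, T) = 11
X(R) = 1/(11 + R) (X(R) = 1/(R + 11) = 1/(11 + R))
1/(X(17) - 106) = 1/(1/(11 + 17) - 106) = 1/(1/28 - 106) = 1/(-2967/28) = -28/2967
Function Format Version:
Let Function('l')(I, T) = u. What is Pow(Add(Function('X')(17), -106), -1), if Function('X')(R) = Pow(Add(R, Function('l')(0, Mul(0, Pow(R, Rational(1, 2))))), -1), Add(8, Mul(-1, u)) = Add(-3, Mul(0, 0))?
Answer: Rational(-28, 2967) ≈ -0.0094371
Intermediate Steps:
u = 11 (u = Add(8, Mul(-1, Add(-3, Mul(0, 0)))) = Add(8, Mul(-1, Add(-3, 0))) = Add(8, Mul(-1, -3)) = Add(8, 3) = 11)
Function('l')(I, T) = 11
Function('X')(R) = Pow(Add(11, R), -1) (Function('X')(R) = Pow(Add(R, 11), -1) = Pow(Add(11, R), -1))
Pow(Add(Function('X')(17), -106), -1) = Pow(Add(Pow(Add(11, 17), -1), -106), -1) = Pow(Add(Pow(28, -1), -106), -1) = Pow(Add(Rational(1, 28), -106), -1) = Pow(Rational(-2967, 28), -1) = Rational(-28, 2967)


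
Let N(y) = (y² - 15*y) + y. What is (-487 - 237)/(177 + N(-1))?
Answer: -181/48 ≈ -3.7708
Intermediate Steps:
N(y) = y² - 14*y
(-487 - 237)/(177 + N(-1)) = (-487 - 237)/(177 - (-14 - 1)) = -724/(177 - 1*(-15)) = -724/(177 + 15) = -724/192 = -724*1/192 = -181/48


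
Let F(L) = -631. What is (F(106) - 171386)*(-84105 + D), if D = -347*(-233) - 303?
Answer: 611864469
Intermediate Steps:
D = 80548 (D = 80851 - 303 = 80548)
(F(106) - 171386)*(-84105 + D) = (-631 - 171386)*(-84105 + 80548) = -172017*(-3557) = 611864469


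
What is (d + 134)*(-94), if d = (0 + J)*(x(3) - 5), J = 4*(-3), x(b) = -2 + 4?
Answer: -15980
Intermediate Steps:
x(b) = 2
J = -12
d = 36 (d = (0 - 12)*(2 - 5) = -12*(-3) = 36)
(d + 134)*(-94) = (36 + 134)*(-94) = 170*(-94) = -15980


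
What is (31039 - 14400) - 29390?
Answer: -12751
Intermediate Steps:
(31039 - 14400) - 29390 = 16639 - 29390 = -12751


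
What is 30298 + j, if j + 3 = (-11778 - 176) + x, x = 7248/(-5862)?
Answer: 17917949/977 ≈ 18340.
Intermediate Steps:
x = -1208/977 (x = 7248*(-1/5862) = -1208/977 ≈ -1.2364)
j = -11683197/977 (j = -3 + ((-11778 - 176) - 1208/977) = -3 + (-11954 - 1208/977) = -3 - 11680266/977 = -11683197/977 ≈ -11958.)
30298 + j = 30298 - 11683197/977 = 17917949/977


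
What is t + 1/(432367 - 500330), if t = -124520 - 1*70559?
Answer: -13258154078/67963 ≈ -1.9508e+5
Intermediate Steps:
t = -195079 (t = -124520 - 70559 = -195079)
t + 1/(432367 - 500330) = -195079 + 1/(432367 - 500330) = -195079 + 1/(-67963) = -195079 - 1/67963 = -13258154078/67963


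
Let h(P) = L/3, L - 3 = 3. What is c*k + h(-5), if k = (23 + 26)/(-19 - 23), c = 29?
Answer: -191/6 ≈ -31.833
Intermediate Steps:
L = 6 (L = 3 + 3 = 6)
k = -7/6 (k = 49/(-42) = 49*(-1/42) = -7/6 ≈ -1.1667)
h(P) = 2 (h(P) = 6/3 = 6*(⅓) = 2)
c*k + h(-5) = 29*(-7/6) + 2 = -203/6 + 2 = -191/6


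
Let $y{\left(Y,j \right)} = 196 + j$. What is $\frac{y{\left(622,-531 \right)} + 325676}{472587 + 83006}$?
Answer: $\frac{325341}{555593} \approx 0.58557$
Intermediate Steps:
$\frac{y{\left(622,-531 \right)} + 325676}{472587 + 83006} = \frac{\left(196 - 531\right) + 325676}{472587 + 83006} = \frac{-335 + 325676}{555593} = 325341 \cdot \frac{1}{555593} = \frac{325341}{555593}$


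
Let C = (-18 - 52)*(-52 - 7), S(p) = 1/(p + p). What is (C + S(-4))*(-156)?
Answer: -1288521/2 ≈ -6.4426e+5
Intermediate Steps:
S(p) = 1/(2*p)
C = 4130 (C = -70*(-59) = 4130)
(C + S(-4))*(-156) = (4130 + (½)/(-4))*(-156) = (4130 + (½)*(-¼))*(-156) = (4130 - ⅛)*(-156) = (33039/8)*(-156) = -1288521/2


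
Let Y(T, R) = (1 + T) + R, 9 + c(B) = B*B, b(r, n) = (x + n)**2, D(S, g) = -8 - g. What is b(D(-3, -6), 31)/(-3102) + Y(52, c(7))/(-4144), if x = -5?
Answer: -1544915/6427344 ≈ -0.24037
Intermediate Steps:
b(r, n) = (-5 + n)**2
c(B) = -9 + B**2 (c(B) = -9 + B*B = -9 + B**2)
Y(T, R) = 1 + R + T
b(D(-3, -6), 31)/(-3102) + Y(52, c(7))/(-4144) = (-5 + 31)**2/(-3102) + (1 + (-9 + 7**2) + 52)/(-4144) = 26**2*(-1/3102) + (1 + (-9 + 49) + 52)*(-1/4144) = 676*(-1/3102) + (1 + 40 + 52)*(-1/4144) = -338/1551 + 93*(-1/4144) = -338/1551 - 93/4144 = -1544915/6427344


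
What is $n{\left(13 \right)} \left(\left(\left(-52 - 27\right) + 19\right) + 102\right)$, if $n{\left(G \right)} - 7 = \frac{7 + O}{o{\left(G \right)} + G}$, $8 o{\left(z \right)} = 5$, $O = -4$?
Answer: $\frac{33054}{109} \approx 303.25$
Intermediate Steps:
$o{\left(z \right)} = \frac{5}{8}$ ($o{\left(z \right)} = \frac{1}{8} \cdot 5 = \frac{5}{8}$)
$n{\left(G \right)} = 7 + \frac{3}{\frac{5}{8} + G}$ ($n{\left(G \right)} = 7 + \frac{7 - 4}{\frac{5}{8} + G} = 7 + \frac{3}{\frac{5}{8} + G}$)
$n{\left(13 \right)} \left(\left(\left(-52 - 27\right) + 19\right) + 102\right) = \frac{59 + 56 \cdot 13}{5 + 8 \cdot 13} \left(\left(\left(-52 - 27\right) + 19\right) + 102\right) = \frac{59 + 728}{5 + 104} \left(\left(-79 + 19\right) + 102\right) = \frac{1}{109} \cdot 787 \left(-60 + 102\right) = \frac{1}{109} \cdot 787 \cdot 42 = \frac{787}{109} \cdot 42 = \frac{33054}{109}$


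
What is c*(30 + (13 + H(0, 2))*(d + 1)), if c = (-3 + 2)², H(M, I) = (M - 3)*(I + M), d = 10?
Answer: 107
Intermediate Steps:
H(M, I) = (-3 + M)*(I + M)
c = 1 (c = (-1)² = 1)
c*(30 + (13 + H(0, 2))*(d + 1)) = 1*(30 + (13 + (0² - 3*2 - 3*0 + 2*0))*(10 + 1)) = 1*(30 + (13 + (0 - 6 + 0 + 0))*11) = 1*(30 + (13 - 6)*11) = 1*(30 + 7*11) = 1*(30 + 77) = 1*107 = 107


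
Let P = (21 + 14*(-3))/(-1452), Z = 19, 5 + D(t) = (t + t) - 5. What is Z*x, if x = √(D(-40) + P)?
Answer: 19*I*√43553/22 ≈ 180.24*I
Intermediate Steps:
D(t) = -10 + 2*t (D(t) = -5 + ((t + t) - 5) = -5 + (2*t - 5) = -5 + (-5 + 2*t) = -10 + 2*t)
P = 7/484 (P = (21 - 42)*(-1/1452) = -21*(-1/1452) = 7/484 ≈ 0.014463)
x = I*√43553/22 (x = √((-10 + 2*(-40)) + 7/484) = √((-10 - 80) + 7/484) = √(-90 + 7/484) = √(-43553/484) = I*√43553/22 ≈ 9.4861*I)
Z*x = 19*(I*√43553/22) = 19*I*√43553/22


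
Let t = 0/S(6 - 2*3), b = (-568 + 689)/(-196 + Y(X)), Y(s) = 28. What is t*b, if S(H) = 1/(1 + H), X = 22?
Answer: 0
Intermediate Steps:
b = -121/168 (b = (-568 + 689)/(-196 + 28) = 121/(-168) = 121*(-1/168) = -121/168 ≈ -0.72024)
t = 0 (t = 0/(1/(1 + (6 - 2*3))) = 0/(1/(1 + (6 - 6))) = 0/(1/(1 + 0)) = 0/(1/1) = 0/1 = 0*1 = 0)
t*b = 0*(-121/168) = 0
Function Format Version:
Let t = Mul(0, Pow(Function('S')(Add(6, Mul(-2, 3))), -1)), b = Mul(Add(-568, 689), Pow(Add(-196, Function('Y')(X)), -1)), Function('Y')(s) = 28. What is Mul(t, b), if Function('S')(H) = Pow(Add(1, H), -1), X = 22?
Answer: 0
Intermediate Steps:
b = Rational(-121, 168) (b = Mul(Add(-568, 689), Pow(Add(-196, 28), -1)) = Mul(121, Pow(-168, -1)) = Mul(121, Rational(-1, 168)) = Rational(-121, 168) ≈ -0.72024)
t = 0 (t = Mul(0, Pow(Pow(Add(1, Add(6, Mul(-2, 3))), -1), -1)) = Mul(0, Pow(Pow(Add(1, Add(6, -6)), -1), -1)) = Mul(0, Pow(Pow(Add(1, 0), -1), -1)) = Mul(0, Pow(Pow(1, -1), -1)) = Mul(0, Pow(1, -1)) = Mul(0, 1) = 0)
Mul(t, b) = Mul(0, Rational(-121, 168)) = 0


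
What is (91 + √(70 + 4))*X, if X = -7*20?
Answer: -12740 - 140*√74 ≈ -13944.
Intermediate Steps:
X = -140
(91 + √(70 + 4))*X = (91 + √(70 + 4))*(-140) = (91 + √74)*(-140) = -12740 - 140*√74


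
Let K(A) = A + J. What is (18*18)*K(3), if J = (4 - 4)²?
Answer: 972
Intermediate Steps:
J = 0 (J = 0² = 0)
K(A) = A (K(A) = A + 0 = A)
(18*18)*K(3) = (18*18)*3 = 324*3 = 972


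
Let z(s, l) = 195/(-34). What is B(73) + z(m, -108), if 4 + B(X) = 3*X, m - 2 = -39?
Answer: 7115/34 ≈ 209.26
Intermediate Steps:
m = -37 (m = 2 - 39 = -37)
z(s, l) = -195/34 (z(s, l) = 195*(-1/34) = -195/34)
B(X) = -4 + 3*X
B(73) + z(m, -108) = (-4 + 3*73) - 195/34 = (-4 + 219) - 195/34 = 215 - 195/34 = 7115/34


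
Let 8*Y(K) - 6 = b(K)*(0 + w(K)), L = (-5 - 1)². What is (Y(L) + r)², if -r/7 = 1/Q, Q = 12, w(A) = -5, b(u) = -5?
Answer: 6241/576 ≈ 10.835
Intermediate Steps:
L = 36 (L = (-6)² = 36)
Y(K) = 31/8 (Y(K) = ¾ + (-5*(0 - 5))/8 = ¾ + (-5*(-5))/8 = ¾ + (⅛)*25 = ¾ + 25/8 = 31/8)
r = -7/12 ≈ -0.58333
(Y(L) + r)² = (31/8 - 7/12)² = (79/24)² = 6241/576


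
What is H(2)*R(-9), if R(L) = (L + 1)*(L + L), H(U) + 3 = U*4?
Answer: 720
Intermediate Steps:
H(U) = -3 + 4*U (H(U) = -3 + U*4 = -3 + 4*U)
R(L) = 2*L*(1 + L) (R(L) = (1 + L)*(2*L) = 2*L*(1 + L))
H(2)*R(-9) = (-3 + 4*2)*(2*(-9)*(1 - 9)) = (-3 + 8)*(2*(-9)*(-8)) = 5*144 = 720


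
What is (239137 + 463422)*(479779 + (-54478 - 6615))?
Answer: 294151617474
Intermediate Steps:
(239137 + 463422)*(479779 + (-54478 - 6615)) = 702559*(479779 - 61093) = 702559*418686 = 294151617474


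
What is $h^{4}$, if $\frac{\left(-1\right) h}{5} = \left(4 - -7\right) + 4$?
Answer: $31640625$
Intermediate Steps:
$h = -75$ ($h = - 5 \left(\left(4 - -7\right) + 4\right) = - 5 \left(\left(4 + 7\right) + 4\right) = - 5 \left(11 + 4\right) = \left(-5\right) 15 = -75$)
$h^{4} = \left(-75\right)^{4} = 31640625$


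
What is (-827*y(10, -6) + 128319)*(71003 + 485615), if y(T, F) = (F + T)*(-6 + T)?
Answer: 64059495766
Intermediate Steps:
y(T, F) = (-6 + T)*(F + T)
(-827*y(10, -6) + 128319)*(71003 + 485615) = (-827*(10² - 6*(-6) - 6*10 - 6*10) + 128319)*(71003 + 485615) = (-827*(100 + 36 - 60 - 60) + 128319)*556618 = (-827*16 + 128319)*556618 = (-13232 + 128319)*556618 = 115087*556618 = 64059495766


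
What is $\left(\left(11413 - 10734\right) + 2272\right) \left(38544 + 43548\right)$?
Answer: $242253492$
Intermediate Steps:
$\left(\left(11413 - 10734\right) + 2272\right) \left(38544 + 43548\right) = \left(679 + 2272\right) 82092 = 2951 \cdot 82092 = 242253492$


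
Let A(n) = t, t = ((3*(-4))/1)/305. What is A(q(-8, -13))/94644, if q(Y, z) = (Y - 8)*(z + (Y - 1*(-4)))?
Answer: -1/2405535 ≈ -4.1571e-7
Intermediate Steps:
q(Y, z) = (-8 + Y)*(4 + Y + z) (q(Y, z) = (-8 + Y)*(z + (Y + 4)) = (-8 + Y)*(z + (4 + Y)) = (-8 + Y)*(4 + Y + z))
t = -12/305 (t = (1*(-12))*(1/305) = -12*1/305 = -12/305 ≈ -0.039344)
A(n) = -12/305
A(q(-8, -13))/94644 = -12/305/94644 = -12/305*1/94644 = -1/2405535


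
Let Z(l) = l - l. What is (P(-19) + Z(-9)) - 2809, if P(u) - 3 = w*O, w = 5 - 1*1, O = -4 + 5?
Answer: -2802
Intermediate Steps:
O = 1
Z(l) = 0
w = 4 (w = 5 - 1 = 4)
P(u) = 7 (P(u) = 3 + 4*1 = 3 + 4 = 7)
(P(-19) + Z(-9)) - 2809 = (7 + 0) - 2809 = 7 - 2809 = -2802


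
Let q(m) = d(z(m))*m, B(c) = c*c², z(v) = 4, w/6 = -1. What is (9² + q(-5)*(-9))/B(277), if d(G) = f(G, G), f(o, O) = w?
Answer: -189/21253933 ≈ -8.8925e-6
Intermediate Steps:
w = -6 (w = 6*(-1) = -6)
f(o, O) = -6
d(G) = -6
B(c) = c³
q(m) = -6*m
(9² + q(-5)*(-9))/B(277) = (9² - 6*(-5)*(-9))/(277³) = (81 + 30*(-9))/21253933 = (81 - 270)*(1/21253933) = -189*1/21253933 = -189/21253933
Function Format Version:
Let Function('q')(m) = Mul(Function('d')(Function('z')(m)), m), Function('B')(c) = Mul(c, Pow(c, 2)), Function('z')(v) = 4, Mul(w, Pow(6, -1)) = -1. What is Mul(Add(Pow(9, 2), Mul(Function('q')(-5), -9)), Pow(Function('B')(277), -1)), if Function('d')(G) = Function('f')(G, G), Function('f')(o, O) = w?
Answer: Rational(-189, 21253933) ≈ -8.8925e-6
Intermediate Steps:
w = -6 (w = Mul(6, -1) = -6)
Function('f')(o, O) = -6
Function('d')(G) = -6
Function('B')(c) = Pow(c, 3)
Function('q')(m) = Mul(-6, m)
Mul(Add(Pow(9, 2), Mul(Function('q')(-5), -9)), Pow(Function('B')(277), -1)) = Mul(Add(Pow(9, 2), Mul(Mul(-6, -5), -9)), Pow(Pow(277, 3), -1)) = Mul(Add(81, Mul(30, -9)), Pow(21253933, -1)) = Mul(Add(81, -270), Rational(1, 21253933)) = Mul(-189, Rational(1, 21253933)) = Rational(-189, 21253933)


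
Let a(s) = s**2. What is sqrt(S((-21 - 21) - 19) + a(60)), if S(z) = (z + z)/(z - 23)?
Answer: sqrt(6352962)/42 ≈ 60.012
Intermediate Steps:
S(z) = 2*z/(-23 + z) (S(z) = (2*z)/(-23 + z) = 2*z/(-23 + z))
sqrt(S((-21 - 21) - 19) + a(60)) = sqrt(2*((-21 - 21) - 19)/(-23 + ((-21 - 21) - 19)) + 60**2) = sqrt(2*(-42 - 19)/(-23 + (-42 - 19)) + 3600) = sqrt(2*(-61)/(-23 - 61) + 3600) = sqrt(2*(-61)/(-84) + 3600) = sqrt(2*(-61)*(-1/84) + 3600) = sqrt(61/42 + 3600) = sqrt(151261/42) = sqrt(6352962)/42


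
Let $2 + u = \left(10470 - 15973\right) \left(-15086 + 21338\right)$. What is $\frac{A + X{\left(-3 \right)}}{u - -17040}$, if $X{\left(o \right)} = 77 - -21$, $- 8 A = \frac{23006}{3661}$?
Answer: $- \frac{1423609}{503573742392} \approx -2.827 \cdot 10^{-6}$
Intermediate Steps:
$A = - \frac{11503}{14644}$ ($A = - \frac{23006 \cdot \frac{1}{3661}}{8} = \left(- \frac{1}{8}\right) \frac{23006}{3661} = - \frac{11503}{14644} \approx -0.78551$)
$X{\left(o \right)} = 98$ ($X{\left(o \right)} = 77 + 21 = 98$)
$u = -34404758$ ($u = -2 + \left(10470 - 15973\right) \left(-15086 + 21338\right) = -2 - 34404756 = -34404758$)
$\frac{A + X{\left(-3 \right)}}{u - -17040} = \frac{- \frac{11503}{14644} + 98}{-34404758 - -17040} = \frac{1423609}{14644 \left(-34404758 + 17040\right)} = \frac{1423609}{14644 \left(-34387718\right)} = \frac{1423609}{14644} \left(- \frac{1}{34387718}\right) = - \frac{1423609}{503573742392}$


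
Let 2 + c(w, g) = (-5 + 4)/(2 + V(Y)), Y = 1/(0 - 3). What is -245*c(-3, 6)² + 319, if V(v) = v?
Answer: -6686/5 ≈ -1337.2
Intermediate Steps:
Y = -⅓ (Y = 1/(-3) = -⅓ ≈ -0.33333)
c(w, g) = -13/5 (c(w, g) = -2 + (-5 + 4)/(2 - ⅓) = -2 - 1/5/3 = -2 - 1*⅗ = -2 - ⅗ = -13/5)
-245*c(-3, 6)² + 319 = -245*(-13/5)² + 319 = -245*169/25 + 319 = -8281/5 + 319 = -6686/5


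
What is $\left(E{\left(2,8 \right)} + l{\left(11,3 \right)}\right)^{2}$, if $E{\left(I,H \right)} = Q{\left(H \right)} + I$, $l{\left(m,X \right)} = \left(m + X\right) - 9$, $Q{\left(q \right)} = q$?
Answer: $225$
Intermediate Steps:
$l{\left(m,X \right)} = -9 + X + m$ ($l{\left(m,X \right)} = \left(X + m\right) - 9 = -9 + X + m$)
$E{\left(I,H \right)} = H + I$
$\left(E{\left(2,8 \right)} + l{\left(11,3 \right)}\right)^{2} = \left(\left(8 + 2\right) + \left(-9 + 3 + 11\right)\right)^{2} = \left(10 + 5\right)^{2} = 15^{2} = 225$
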